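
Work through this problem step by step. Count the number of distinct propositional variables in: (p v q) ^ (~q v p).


Identify each variable that appears in the formula.
Variables found: p, q
Count = 2

2


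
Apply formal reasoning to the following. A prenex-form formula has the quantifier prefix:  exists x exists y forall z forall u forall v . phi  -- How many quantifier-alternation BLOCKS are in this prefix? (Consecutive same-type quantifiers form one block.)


Quantifier-type sequence: E E A A A  (A=forall, E=exists)
Group into maximal same-type runs:
  Ex2 | Ax3
Number of blocks = 2

2


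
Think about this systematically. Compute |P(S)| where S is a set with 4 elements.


The power set of a set with n elements has 2^n elements.
|P(S)| = 2^4 = 16

16


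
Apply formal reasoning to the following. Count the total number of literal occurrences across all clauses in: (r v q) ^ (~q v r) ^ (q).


Counting literals in each clause:
Clause 1: 2 literal(s)
Clause 2: 2 literal(s)
Clause 3: 1 literal(s)
Total = 5

5


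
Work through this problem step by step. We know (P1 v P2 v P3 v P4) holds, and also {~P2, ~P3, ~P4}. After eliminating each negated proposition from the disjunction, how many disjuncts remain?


Original disjuncts (4): P1, P2, P3, P4
Negated (eliminate): ~P2, ~P3, ~P4
Remaining disjuncts: P1
Count = 4 - 3 = 1

1


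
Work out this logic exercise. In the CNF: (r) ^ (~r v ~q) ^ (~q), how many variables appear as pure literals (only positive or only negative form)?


Check each variable for pure literal status:
p: absent (not pure)
q: pure negative
r: mixed (not pure)
Pure literal count = 1

1


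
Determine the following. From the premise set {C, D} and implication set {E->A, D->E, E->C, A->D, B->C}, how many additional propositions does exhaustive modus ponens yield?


Initial facts: {C, D}
Apply modus ponens to closure:
  D and D->E  =>  E
  E and E->A  =>  A
Final known: {A, C, D, E}
New propositions: {A, E}
Count = 2

2


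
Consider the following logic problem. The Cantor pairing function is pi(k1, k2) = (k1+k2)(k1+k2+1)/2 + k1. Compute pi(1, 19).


k1 + k2 = 20
(k1+k2)(k1+k2+1)/2 = 20 * 21 / 2 = 210
pi = 210 + 1 = 211

211


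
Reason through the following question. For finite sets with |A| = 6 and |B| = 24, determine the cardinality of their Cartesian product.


The Cartesian product A x B contains all ordered pairs (a, b).
|A x B| = |A| * |B| = 6 * 24 = 144

144


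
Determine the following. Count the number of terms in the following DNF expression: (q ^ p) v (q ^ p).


A DNF formula is a disjunction of terms (conjunctions).
Terms are separated by v.
Counting the disjuncts: 2 terms.

2


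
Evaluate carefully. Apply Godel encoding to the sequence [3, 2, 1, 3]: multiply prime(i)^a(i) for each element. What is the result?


Encode each element as an exponent of the corresponding prime:
  2^3 = 8
  3^2 = 9
  5^1 = 5
  7^3 = 343
Product = 8 * 9 * 5 * 343 = 123480

123480


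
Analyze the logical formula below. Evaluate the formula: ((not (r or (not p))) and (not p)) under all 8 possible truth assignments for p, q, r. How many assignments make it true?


Check all 8 assignments:
p=0, q=0, r=0: 0
p=0, q=0, r=1: 0
p=0, q=1, r=0: 0
p=0, q=1, r=1: 0
p=1, q=0, r=0: 0
p=1, q=0, r=1: 0
p=1, q=1, r=0: 0
p=1, q=1, r=1: 0
Count of True = 0

0


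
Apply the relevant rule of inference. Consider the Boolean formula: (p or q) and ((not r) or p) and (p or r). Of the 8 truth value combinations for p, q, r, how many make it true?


Evaluate all 8 assignments for p, q, r:
p=0, q=0, r=0: 0
p=0, q=0, r=1: 0
p=0, q=1, r=0: 0
p=0, q=1, r=1: 0
p=1, q=0, r=0: 1
p=1, q=0, r=1: 1
p=1, q=1, r=0: 1
p=1, q=1, r=1: 1
Satisfying count = 4

4


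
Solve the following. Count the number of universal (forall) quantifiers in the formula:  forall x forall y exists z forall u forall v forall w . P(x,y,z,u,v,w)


Quantifier prefix: forall x forall y exists z forall u forall v forall w
Mark each quantifier type:
  U U E U U U
Universal count = 5, Existential count = 1
Asked for universal (forall) quantifiers: 5

5


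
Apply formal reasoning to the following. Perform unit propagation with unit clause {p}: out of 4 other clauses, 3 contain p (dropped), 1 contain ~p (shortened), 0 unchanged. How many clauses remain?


Satisfied (removed): 3
Shortened (remain): 1
Unchanged (remain): 0
Remaining = 1 + 0 = 1

1


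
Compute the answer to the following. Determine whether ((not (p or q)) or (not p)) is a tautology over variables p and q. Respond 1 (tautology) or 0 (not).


Check all 4 assignments:
p=0, q=0: 1
p=0, q=1: 1
p=1, q=0: 0
p=1, q=1: 0
Satisfying count = 2/4.
Tautology iff count = 4: no.

0


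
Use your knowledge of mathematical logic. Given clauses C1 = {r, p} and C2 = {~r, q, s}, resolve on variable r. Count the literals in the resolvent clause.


Remove r from C1 and ~r from C2.
C1 remainder: {p}
C2 remainder: {q, s}
Union (resolvent): {p, q, s}
Resolvent has 3 literal(s).

3


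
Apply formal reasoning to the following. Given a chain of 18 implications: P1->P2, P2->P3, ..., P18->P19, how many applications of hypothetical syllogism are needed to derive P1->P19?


With 18 implications in a chain connecting 19 propositions:
P1->P2, P2->P3, ..., P18->P19
Steps needed = (number of implications) - 1 = 18 - 1 = 17

17


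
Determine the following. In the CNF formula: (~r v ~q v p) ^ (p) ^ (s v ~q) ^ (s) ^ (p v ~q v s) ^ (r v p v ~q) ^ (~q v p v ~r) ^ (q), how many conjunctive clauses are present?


A CNF formula is a conjunction of clauses.
Clauses are separated by ^.
Counting the conjuncts: 8 clauses.

8


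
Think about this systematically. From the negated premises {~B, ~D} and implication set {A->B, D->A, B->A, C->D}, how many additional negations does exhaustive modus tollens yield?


Initial negated facts: {~B, ~D}
Apply modus tollens to closure:
  ~B and A->B  =>  ~A
  ~D and C->D  =>  ~C
Final negated: {~A, ~B, ~C, ~D}
New negations: {~A, ~C}
Count = 2

2


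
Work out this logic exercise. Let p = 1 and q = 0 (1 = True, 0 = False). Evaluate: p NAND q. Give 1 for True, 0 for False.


p = 1, q = 0
Operation: p NAND q
Evaluate: 1 NAND 0 = 1

1


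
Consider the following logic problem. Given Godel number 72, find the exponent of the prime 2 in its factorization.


Factorize 72 by dividing by 2 repeatedly.
Division steps: 2 divides 72 exactly 3 time(s).
Exponent of 2 = 3

3


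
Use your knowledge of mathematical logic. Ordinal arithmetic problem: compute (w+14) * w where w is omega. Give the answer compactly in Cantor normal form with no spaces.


Compute (w+14) * w.
Ordinal * is associative and left-distributive over +, but NOT commutative; for finite n>1, n*w = w but w*n stays w*n.
(w+14) * w = sup{(w+14)*k : k<w} = sup{w*k+14} = w^2 (the +14 tail is absorbed in the limit).
Result = w^2

w^2


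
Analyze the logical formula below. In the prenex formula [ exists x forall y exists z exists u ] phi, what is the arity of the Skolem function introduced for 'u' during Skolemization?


Quantifier prefix: exists x forall y exists z exists u
'u' is existentially quantified at position 4.
Universal variables preceding it: y
Skolem function arity = 1

1


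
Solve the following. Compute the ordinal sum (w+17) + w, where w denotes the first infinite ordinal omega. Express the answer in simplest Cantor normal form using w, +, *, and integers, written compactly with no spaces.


Compute (w+17) + w.
Ordinal + is associative but NOT commutative; for finite n>0, n + w = w but w + n stays w+n.
(w+17) + w = w + (17+w) = w + w = w*2 (the finite tail 17 is absorbed by the right w).
Result = w*2

w*2


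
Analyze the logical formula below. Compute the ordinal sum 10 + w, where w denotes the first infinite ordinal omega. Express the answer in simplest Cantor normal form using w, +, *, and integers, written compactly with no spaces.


Compute 10 + w.
Ordinal + is associative but NOT commutative; for finite n>0, n + w = w but w + n stays w+n.
Any finite left addend is absorbed by w on the right: 10 + w = w.
Result = w

w


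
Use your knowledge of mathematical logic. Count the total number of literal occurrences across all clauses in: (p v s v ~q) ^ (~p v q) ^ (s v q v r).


Counting literals in each clause:
Clause 1: 3 literal(s)
Clause 2: 2 literal(s)
Clause 3: 3 literal(s)
Total = 8

8


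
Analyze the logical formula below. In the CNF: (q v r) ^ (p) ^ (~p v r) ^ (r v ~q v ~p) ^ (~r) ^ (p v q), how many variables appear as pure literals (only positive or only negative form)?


Check each variable for pure literal status:
p: mixed (not pure)
q: mixed (not pure)
r: mixed (not pure)
Pure literal count = 0

0


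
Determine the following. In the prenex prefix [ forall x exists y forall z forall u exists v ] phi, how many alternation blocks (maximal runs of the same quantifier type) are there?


Quantifier-type sequence: A E A A E  (A=forall, E=exists)
Group into maximal same-type runs:
  Ax1 | Ex1 | Ax2 | Ex1
Number of blocks = 4

4


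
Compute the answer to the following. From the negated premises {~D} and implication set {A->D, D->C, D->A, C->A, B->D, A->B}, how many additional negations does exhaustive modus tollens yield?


Initial negated facts: {~D}
Apply modus tollens to closure:
  ~D and A->D  =>  ~A
  ~A and C->A  =>  ~C
  ~D and B->D  =>  ~B
Final negated: {~A, ~B, ~C, ~D}
New negations: {~A, ~B, ~C}
Count = 3

3


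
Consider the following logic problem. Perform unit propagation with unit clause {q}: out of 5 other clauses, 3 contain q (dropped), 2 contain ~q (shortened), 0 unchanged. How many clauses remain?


Satisfied (removed): 3
Shortened (remain): 2
Unchanged (remain): 0
Remaining = 2 + 0 = 2

2


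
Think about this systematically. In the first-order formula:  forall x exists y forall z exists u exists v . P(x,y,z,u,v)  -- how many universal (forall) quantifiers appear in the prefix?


Quantifier prefix: forall x exists y forall z exists u exists v
Mark each quantifier type:
  U E U E E
Universal count = 2, Existential count = 3
Asked for universal (forall) quantifiers: 2

2


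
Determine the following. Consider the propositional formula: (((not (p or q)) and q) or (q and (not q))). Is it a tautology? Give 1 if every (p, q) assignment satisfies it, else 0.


Check all 4 assignments:
p=0, q=0: 0
p=0, q=1: 0
p=1, q=0: 0
p=1, q=1: 0
Satisfying count = 0/4.
Tautology iff count = 4: no.

0


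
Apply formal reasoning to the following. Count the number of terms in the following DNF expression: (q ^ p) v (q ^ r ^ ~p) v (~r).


A DNF formula is a disjunction of terms (conjunctions).
Terms are separated by v.
Counting the disjuncts: 3 terms.

3


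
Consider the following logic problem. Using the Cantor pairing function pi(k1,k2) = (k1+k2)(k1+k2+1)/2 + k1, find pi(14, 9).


k1 + k2 = 23
(k1+k2)(k1+k2+1)/2 = 23 * 24 / 2 = 276
pi = 276 + 14 = 290

290


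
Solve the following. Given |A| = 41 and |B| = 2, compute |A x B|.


The Cartesian product A x B contains all ordered pairs (a, b).
|A x B| = |A| * |B| = 41 * 2 = 82

82


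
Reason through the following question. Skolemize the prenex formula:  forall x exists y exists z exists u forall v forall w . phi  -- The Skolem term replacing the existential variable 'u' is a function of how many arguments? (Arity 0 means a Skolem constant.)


Quantifier prefix: forall x exists y exists z exists u forall v forall w
'u' is existentially quantified at position 4.
Universal variables preceding it: x
Skolem function arity = 1

1


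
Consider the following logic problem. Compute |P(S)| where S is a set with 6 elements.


The power set of a set with n elements has 2^n elements.
|P(S)| = 2^6 = 64

64


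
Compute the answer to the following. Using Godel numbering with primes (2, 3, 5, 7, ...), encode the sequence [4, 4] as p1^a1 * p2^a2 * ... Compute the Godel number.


Encode each element as an exponent of the corresponding prime:
  2^4 = 16
  3^4 = 81
Product = 16 * 81 = 1296

1296


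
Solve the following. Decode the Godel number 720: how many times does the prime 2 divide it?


Factorize 720 by dividing by 2 repeatedly.
Division steps: 2 divides 720 exactly 4 time(s).
Exponent of 2 = 4

4


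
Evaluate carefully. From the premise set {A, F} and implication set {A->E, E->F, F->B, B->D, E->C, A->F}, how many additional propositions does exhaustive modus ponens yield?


Initial facts: {A, F}
Apply modus ponens to closure:
  A and A->E  =>  E
  F and F->B  =>  B
  B and B->D  =>  D
  E and E->C  =>  C
Final known: {A, B, C, D, E, F}
New propositions: {B, C, D, E}
Count = 4

4


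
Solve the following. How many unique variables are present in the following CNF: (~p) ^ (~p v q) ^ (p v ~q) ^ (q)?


Identify each variable that appears in the formula.
Variables found: p, q
Count = 2

2


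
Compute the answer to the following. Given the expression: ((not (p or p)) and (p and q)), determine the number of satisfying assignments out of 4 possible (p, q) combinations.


Check all 4 assignments:
p=0, q=0: 0
p=0, q=1: 0
p=1, q=0: 0
p=1, q=1: 0
Count of True = 0

0


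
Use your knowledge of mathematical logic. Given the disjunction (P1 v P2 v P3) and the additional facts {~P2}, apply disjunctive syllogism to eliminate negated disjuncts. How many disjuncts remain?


Original disjuncts (3): P1, P2, P3
Negated (eliminate): ~P2
Remaining disjuncts: P1, P3
Count = 3 - 1 = 2

2


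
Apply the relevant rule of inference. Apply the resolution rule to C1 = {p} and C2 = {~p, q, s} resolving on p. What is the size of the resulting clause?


Remove p from C1 and ~p from C2.
C1 remainder: {}
C2 remainder: {q, s}
Union (resolvent): {q, s}
Resolvent has 2 literal(s).

2


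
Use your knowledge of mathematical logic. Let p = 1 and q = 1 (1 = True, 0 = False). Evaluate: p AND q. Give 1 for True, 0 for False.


p = 1, q = 1
Operation: p AND q
Evaluate: 1 AND 1 = 1

1


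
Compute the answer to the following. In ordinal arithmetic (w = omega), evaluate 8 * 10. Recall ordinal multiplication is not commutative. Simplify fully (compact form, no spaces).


Compute 8 * 10.
Ordinal * is associative and left-distributive over +, but NOT commutative; for finite n>1, n*w = w but w*n stays w*n.
Both finite; ordinal * agrees with natural *: 8 * 10 = 80.
Result = 80

80


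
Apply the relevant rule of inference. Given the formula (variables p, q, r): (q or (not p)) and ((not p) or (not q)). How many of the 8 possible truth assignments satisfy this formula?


Evaluate all 8 assignments for p, q, r:
p=0, q=0, r=0: 1
p=0, q=0, r=1: 1
p=0, q=1, r=0: 1
p=0, q=1, r=1: 1
p=1, q=0, r=0: 0
p=1, q=0, r=1: 0
p=1, q=1, r=0: 0
p=1, q=1, r=1: 0
Satisfying count = 4

4


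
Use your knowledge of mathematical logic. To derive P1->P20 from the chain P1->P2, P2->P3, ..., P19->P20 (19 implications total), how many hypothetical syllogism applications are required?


With 19 implications in a chain connecting 20 propositions:
P1->P2, P2->P3, ..., P19->P20
Steps needed = (number of implications) - 1 = 19 - 1 = 18

18


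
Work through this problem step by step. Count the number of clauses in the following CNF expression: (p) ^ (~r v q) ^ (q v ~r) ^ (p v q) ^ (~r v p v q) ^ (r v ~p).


A CNF formula is a conjunction of clauses.
Clauses are separated by ^.
Counting the conjuncts: 6 clauses.

6


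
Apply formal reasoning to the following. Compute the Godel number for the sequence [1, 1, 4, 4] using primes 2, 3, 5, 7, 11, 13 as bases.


Encode each element as an exponent of the corresponding prime:
  2^1 = 2
  3^1 = 3
  5^4 = 625
  7^4 = 2401
Product = 2 * 3 * 625 * 2401 = 9003750

9003750


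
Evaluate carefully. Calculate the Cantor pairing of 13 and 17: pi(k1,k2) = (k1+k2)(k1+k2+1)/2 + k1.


k1 + k2 = 30
(k1+k2)(k1+k2+1)/2 = 30 * 31 / 2 = 465
pi = 465 + 13 = 478

478


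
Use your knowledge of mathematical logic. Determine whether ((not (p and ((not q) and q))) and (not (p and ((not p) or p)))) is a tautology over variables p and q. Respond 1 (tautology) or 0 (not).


Check all 4 assignments:
p=0, q=0: 1
p=0, q=1: 1
p=1, q=0: 0
p=1, q=1: 0
Satisfying count = 2/4.
Tautology iff count = 4: no.

0


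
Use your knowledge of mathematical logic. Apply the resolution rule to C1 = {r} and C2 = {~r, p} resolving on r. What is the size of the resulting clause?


Remove r from C1 and ~r from C2.
C1 remainder: {}
C2 remainder: {p}
Union (resolvent): {p}
Resolvent has 1 literal(s).

1


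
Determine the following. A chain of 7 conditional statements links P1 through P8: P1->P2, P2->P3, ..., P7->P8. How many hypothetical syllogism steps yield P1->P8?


With 7 implications in a chain connecting 8 propositions:
P1->P2, P2->P3, ..., P7->P8
Steps needed = (number of implications) - 1 = 7 - 1 = 6

6


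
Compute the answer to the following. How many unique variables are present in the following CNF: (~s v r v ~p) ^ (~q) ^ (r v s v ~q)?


Identify each variable that appears in the formula.
Variables found: p, q, r, s
Count = 4

4


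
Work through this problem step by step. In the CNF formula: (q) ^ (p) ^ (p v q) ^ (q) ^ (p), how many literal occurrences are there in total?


Counting literals in each clause:
Clause 1: 1 literal(s)
Clause 2: 1 literal(s)
Clause 3: 2 literal(s)
Clause 4: 1 literal(s)
Clause 5: 1 literal(s)
Total = 6

6


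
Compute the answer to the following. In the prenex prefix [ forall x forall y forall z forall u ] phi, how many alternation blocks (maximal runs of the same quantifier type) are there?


Quantifier-type sequence: A A A A  (A=forall, E=exists)
Group into maximal same-type runs:
  Ax4
Number of blocks = 1

1


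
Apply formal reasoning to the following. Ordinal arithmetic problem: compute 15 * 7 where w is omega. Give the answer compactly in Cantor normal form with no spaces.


Compute 15 * 7.
Ordinal * is associative and left-distributive over +, but NOT commutative; for finite n>1, n*w = w but w*n stays w*n.
Both finite; ordinal * agrees with natural *: 15 * 7 = 105.
Result = 105

105


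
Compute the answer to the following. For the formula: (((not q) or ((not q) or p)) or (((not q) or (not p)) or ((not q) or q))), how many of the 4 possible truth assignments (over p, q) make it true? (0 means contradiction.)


Check all 4 assignments:
p=0, q=0: 1
p=0, q=1: 1
p=1, q=0: 1
p=1, q=1: 1
Count of True = 4

4


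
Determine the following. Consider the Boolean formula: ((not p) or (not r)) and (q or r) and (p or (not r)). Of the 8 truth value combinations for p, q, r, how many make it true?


Evaluate all 8 assignments for p, q, r:
p=0, q=0, r=0: 0
p=0, q=0, r=1: 0
p=0, q=1, r=0: 1
p=0, q=1, r=1: 0
p=1, q=0, r=0: 0
p=1, q=0, r=1: 0
p=1, q=1, r=0: 1
p=1, q=1, r=1: 0
Satisfying count = 2

2


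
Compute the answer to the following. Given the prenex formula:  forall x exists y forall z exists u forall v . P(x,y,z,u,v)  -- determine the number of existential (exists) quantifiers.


Quantifier prefix: forall x exists y forall z exists u forall v
Mark each quantifier type:
  U E U E U
Universal count = 3, Existential count = 2
Asked for existential (exists) quantifiers: 2

2


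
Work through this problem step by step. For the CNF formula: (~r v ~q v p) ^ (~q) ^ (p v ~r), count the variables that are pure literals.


Check each variable for pure literal status:
p: pure positive
q: pure negative
r: pure negative
Pure literal count = 3

3


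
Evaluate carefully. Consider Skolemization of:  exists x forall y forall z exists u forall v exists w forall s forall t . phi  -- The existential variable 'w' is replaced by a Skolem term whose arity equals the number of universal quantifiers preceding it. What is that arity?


Quantifier prefix: exists x forall y forall z exists u forall v exists w forall s forall t
'w' is existentially quantified at position 6.
Universal variables preceding it: y, z, v
Skolem function arity = 3

3


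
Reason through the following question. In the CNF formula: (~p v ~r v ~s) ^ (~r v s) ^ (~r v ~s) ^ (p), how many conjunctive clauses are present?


A CNF formula is a conjunction of clauses.
Clauses are separated by ^.
Counting the conjuncts: 4 clauses.

4


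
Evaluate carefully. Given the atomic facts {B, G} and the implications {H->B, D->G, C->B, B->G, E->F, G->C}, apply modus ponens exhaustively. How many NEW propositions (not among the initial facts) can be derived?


Initial facts: {B, G}
Apply modus ponens to closure:
  G and G->C  =>  C
Final known: {B, C, G}
New propositions: {C}
Count = 1

1


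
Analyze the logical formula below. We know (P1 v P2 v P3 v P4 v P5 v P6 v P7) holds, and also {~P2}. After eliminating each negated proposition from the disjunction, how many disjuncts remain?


Original disjuncts (7): P1, P2, P3, P4, P5, P6, P7
Negated (eliminate): ~P2
Remaining disjuncts: P1, P3, P4, P5, P6, P7
Count = 7 - 1 = 6

6


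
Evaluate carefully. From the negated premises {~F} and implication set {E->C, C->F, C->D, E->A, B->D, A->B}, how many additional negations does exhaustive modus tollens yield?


Initial negated facts: {~F}
Apply modus tollens to closure:
  ~F and C->F  =>  ~C
  ~C and E->C  =>  ~E
Final negated: {~C, ~E, ~F}
New negations: {~C, ~E}
Count = 2

2


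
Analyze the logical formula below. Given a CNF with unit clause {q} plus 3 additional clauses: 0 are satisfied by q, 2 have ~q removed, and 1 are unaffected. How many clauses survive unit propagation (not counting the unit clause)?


Satisfied (removed): 0
Shortened (remain): 2
Unchanged (remain): 1
Remaining = 2 + 1 = 3

3


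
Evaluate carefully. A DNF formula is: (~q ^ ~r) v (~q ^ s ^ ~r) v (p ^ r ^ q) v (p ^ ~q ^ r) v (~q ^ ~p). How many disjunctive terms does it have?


A DNF formula is a disjunction of terms (conjunctions).
Terms are separated by v.
Counting the disjuncts: 5 terms.

5


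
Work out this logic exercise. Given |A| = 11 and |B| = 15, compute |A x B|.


The Cartesian product A x B contains all ordered pairs (a, b).
|A x B| = |A| * |B| = 11 * 15 = 165

165


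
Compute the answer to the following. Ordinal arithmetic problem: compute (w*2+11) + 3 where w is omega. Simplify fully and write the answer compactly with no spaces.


Compute (w*2+11) + 3.
Ordinal + is associative but NOT commutative; for finite n>0, n + w = w but w + n stays w+n.
By associativity: (w*2+11) + 3 = w*2 + (11+3) = w*2+14.
Result = w*2+14

w*2+14


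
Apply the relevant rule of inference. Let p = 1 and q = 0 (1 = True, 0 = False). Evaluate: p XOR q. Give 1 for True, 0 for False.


p = 1, q = 0
Operation: p XOR q
Evaluate: 1 XOR 0 = 1

1


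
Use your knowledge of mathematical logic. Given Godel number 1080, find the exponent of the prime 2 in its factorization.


Factorize 1080 by dividing by 2 repeatedly.
Division steps: 2 divides 1080 exactly 3 time(s).
Exponent of 2 = 3

3


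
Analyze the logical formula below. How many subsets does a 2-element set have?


The power set of a set with n elements has 2^n elements.
|P(S)| = 2^2 = 4

4


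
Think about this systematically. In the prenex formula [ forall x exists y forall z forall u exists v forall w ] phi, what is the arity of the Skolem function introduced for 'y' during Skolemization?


Quantifier prefix: forall x exists y forall z forall u exists v forall w
'y' is existentially quantified at position 2.
Universal variables preceding it: x
Skolem function arity = 1

1


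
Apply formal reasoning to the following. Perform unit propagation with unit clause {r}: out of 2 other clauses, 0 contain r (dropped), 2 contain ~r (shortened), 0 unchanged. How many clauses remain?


Satisfied (removed): 0
Shortened (remain): 2
Unchanged (remain): 0
Remaining = 2 + 0 = 2

2


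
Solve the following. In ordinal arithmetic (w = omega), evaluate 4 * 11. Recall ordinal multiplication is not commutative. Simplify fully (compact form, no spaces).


Compute 4 * 11.
Ordinal * is associative and left-distributive over +, but NOT commutative; for finite n>1, n*w = w but w*n stays w*n.
Both finite; ordinal * agrees with natural *: 4 * 11 = 44.
Result = 44

44


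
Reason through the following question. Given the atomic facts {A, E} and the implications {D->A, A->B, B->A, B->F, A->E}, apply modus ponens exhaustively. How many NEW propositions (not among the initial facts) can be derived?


Initial facts: {A, E}
Apply modus ponens to closure:
  A and A->B  =>  B
  B and B->F  =>  F
Final known: {A, B, E, F}
New propositions: {B, F}
Count = 2

2


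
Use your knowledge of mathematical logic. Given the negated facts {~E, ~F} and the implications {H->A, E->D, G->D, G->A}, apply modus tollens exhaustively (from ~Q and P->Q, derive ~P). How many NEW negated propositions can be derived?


Initial negated facts: {~E, ~F}
Apply modus tollens to closure:
  (no implication fires)
Final negated: {~E, ~F}
New negations: {(none)}
Count = 0

0


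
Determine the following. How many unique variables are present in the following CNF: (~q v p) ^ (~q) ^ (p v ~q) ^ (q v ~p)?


Identify each variable that appears in the formula.
Variables found: p, q
Count = 2

2


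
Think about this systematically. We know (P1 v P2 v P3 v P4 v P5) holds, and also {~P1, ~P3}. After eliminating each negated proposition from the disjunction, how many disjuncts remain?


Original disjuncts (5): P1, P2, P3, P4, P5
Negated (eliminate): ~P1, ~P3
Remaining disjuncts: P2, P4, P5
Count = 5 - 2 = 3

3


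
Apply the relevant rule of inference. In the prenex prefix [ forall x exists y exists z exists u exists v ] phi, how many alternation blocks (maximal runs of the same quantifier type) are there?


Quantifier-type sequence: A E E E E  (A=forall, E=exists)
Group into maximal same-type runs:
  Ax1 | Ex4
Number of blocks = 2

2


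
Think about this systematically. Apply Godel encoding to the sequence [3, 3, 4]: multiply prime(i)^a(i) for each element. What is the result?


Encode each element as an exponent of the corresponding prime:
  2^3 = 8
  3^3 = 27
  5^4 = 625
Product = 8 * 27 * 625 = 135000

135000


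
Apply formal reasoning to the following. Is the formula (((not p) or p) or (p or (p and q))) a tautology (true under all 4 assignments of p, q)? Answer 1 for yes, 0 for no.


Check all 4 assignments:
p=0, q=0: 1
p=0, q=1: 1
p=1, q=0: 1
p=1, q=1: 1
Satisfying count = 4/4.
Tautology iff count = 4: yes.

1


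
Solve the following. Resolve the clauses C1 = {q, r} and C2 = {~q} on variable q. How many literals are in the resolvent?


Remove q from C1 and ~q from C2.
C1 remainder: {r}
C2 remainder: {}
Union (resolvent): {r}
Resolvent has 1 literal(s).

1


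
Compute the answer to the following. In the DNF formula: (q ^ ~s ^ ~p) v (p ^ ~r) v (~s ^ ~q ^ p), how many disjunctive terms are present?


A DNF formula is a disjunction of terms (conjunctions).
Terms are separated by v.
Counting the disjuncts: 3 terms.

3


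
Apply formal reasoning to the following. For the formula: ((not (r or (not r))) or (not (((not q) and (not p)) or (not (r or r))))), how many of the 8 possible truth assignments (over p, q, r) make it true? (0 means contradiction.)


Check all 8 assignments:
p=0, q=0, r=0: 0
p=0, q=0, r=1: 0
p=0, q=1, r=0: 0
p=0, q=1, r=1: 1
p=1, q=0, r=0: 0
p=1, q=0, r=1: 1
p=1, q=1, r=0: 0
p=1, q=1, r=1: 1
Count of True = 3

3


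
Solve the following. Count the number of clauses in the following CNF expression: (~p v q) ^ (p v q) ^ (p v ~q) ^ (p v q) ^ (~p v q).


A CNF formula is a conjunction of clauses.
Clauses are separated by ^.
Counting the conjuncts: 5 clauses.

5


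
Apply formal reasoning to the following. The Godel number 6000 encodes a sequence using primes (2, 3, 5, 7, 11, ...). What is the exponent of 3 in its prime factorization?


Factorize 6000 by dividing by 3 repeatedly.
Division steps: 3 divides 6000 exactly 1 time(s).
Exponent of 3 = 1

1


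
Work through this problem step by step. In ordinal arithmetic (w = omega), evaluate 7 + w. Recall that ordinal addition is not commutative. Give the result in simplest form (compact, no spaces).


Compute 7 + w.
Ordinal + is associative but NOT commutative; for finite n>0, n + w = w but w + n stays w+n.
Any finite left addend is absorbed by w on the right: 7 + w = w.
Result = w

w


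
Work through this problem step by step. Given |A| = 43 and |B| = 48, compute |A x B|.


The Cartesian product A x B contains all ordered pairs (a, b).
|A x B| = |A| * |B| = 43 * 48 = 2064

2064


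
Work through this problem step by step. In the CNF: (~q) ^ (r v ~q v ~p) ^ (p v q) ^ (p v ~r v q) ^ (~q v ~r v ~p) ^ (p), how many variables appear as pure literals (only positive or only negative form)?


Check each variable for pure literal status:
p: mixed (not pure)
q: mixed (not pure)
r: mixed (not pure)
Pure literal count = 0

0


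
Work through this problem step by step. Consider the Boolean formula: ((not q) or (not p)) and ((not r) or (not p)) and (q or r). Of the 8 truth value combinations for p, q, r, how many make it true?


Evaluate all 8 assignments for p, q, r:
p=0, q=0, r=0: 0
p=0, q=0, r=1: 1
p=0, q=1, r=0: 1
p=0, q=1, r=1: 1
p=1, q=0, r=0: 0
p=1, q=0, r=1: 0
p=1, q=1, r=0: 0
p=1, q=1, r=1: 0
Satisfying count = 3

3


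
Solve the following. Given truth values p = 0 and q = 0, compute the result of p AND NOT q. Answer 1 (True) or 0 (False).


p = 0, q = 0
Operation: p AND NOT q
Evaluate: 0 AND NOT 0 = 0

0


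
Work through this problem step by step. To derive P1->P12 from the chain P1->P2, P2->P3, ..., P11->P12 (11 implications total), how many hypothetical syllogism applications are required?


With 11 implications in a chain connecting 12 propositions:
P1->P2, P2->P3, ..., P11->P12
Steps needed = (number of implications) - 1 = 11 - 1 = 10

10


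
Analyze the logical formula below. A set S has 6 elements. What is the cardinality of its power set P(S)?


The power set of a set with n elements has 2^n elements.
|P(S)| = 2^6 = 64

64


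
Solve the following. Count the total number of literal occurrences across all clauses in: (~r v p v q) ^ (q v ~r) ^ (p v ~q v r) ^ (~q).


Counting literals in each clause:
Clause 1: 3 literal(s)
Clause 2: 2 literal(s)
Clause 3: 3 literal(s)
Clause 4: 1 literal(s)
Total = 9

9


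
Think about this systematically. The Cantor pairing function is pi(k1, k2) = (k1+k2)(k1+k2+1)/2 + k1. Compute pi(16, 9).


k1 + k2 = 25
(k1+k2)(k1+k2+1)/2 = 25 * 26 / 2 = 325
pi = 325 + 16 = 341

341


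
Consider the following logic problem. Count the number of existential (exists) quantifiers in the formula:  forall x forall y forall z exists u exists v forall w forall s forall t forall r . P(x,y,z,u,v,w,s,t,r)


Quantifier prefix: forall x forall y forall z exists u exists v forall w forall s forall t forall r
Mark each quantifier type:
  U U U E E U U U U
Universal count = 7, Existential count = 2
Asked for existential (exists) quantifiers: 2

2


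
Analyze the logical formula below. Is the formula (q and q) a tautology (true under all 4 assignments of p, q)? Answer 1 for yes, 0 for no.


Check all 4 assignments:
p=0, q=0: 0
p=0, q=1: 1
p=1, q=0: 0
p=1, q=1: 1
Satisfying count = 2/4.
Tautology iff count = 4: no.

0


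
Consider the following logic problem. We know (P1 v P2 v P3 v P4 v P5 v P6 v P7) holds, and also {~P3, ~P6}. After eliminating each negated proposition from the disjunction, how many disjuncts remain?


Original disjuncts (7): P1, P2, P3, P4, P5, P6, P7
Negated (eliminate): ~P3, ~P6
Remaining disjuncts: P1, P2, P4, P5, P7
Count = 7 - 2 = 5

5


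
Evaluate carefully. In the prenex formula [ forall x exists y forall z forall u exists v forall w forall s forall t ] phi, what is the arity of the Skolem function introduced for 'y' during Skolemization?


Quantifier prefix: forall x exists y forall z forall u exists v forall w forall s forall t
'y' is existentially quantified at position 2.
Universal variables preceding it: x
Skolem function arity = 1

1


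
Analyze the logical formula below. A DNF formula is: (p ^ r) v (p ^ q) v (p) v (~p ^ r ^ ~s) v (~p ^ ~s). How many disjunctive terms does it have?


A DNF formula is a disjunction of terms (conjunctions).
Terms are separated by v.
Counting the disjuncts: 5 terms.

5


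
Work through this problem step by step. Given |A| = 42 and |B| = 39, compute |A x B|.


The Cartesian product A x B contains all ordered pairs (a, b).
|A x B| = |A| * |B| = 42 * 39 = 1638

1638


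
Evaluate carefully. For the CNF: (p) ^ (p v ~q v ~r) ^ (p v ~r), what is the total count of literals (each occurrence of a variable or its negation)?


Counting literals in each clause:
Clause 1: 1 literal(s)
Clause 2: 3 literal(s)
Clause 3: 2 literal(s)
Total = 6

6


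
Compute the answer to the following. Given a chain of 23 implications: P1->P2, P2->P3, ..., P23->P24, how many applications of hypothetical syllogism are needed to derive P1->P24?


With 23 implications in a chain connecting 24 propositions:
P1->P2, P2->P3, ..., P23->P24
Steps needed = (number of implications) - 1 = 23 - 1 = 22

22


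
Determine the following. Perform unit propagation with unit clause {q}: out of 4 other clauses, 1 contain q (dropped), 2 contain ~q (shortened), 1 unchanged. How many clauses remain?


Satisfied (removed): 1
Shortened (remain): 2
Unchanged (remain): 1
Remaining = 2 + 1 = 3

3


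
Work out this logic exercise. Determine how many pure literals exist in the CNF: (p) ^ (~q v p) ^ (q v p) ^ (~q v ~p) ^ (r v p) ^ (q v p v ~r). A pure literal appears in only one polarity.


Check each variable for pure literal status:
p: mixed (not pure)
q: mixed (not pure)
r: mixed (not pure)
Pure literal count = 0

0


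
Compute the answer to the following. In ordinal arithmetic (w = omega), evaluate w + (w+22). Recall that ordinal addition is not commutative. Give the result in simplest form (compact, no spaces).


Compute w + (w+22).
Ordinal + is associative but NOT commutative; for finite n>0, n + w = w but w + n stays w+n.
w + (w+22) = (w+w) + 22 = w*2+22.
Result = w*2+22

w*2+22


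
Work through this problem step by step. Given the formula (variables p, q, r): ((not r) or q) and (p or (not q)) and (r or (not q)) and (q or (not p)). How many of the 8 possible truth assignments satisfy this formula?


Evaluate all 8 assignments for p, q, r:
p=0, q=0, r=0: 1
p=0, q=0, r=1: 0
p=0, q=1, r=0: 0
p=0, q=1, r=1: 0
p=1, q=0, r=0: 0
p=1, q=0, r=1: 0
p=1, q=1, r=0: 0
p=1, q=1, r=1: 1
Satisfying count = 2

2


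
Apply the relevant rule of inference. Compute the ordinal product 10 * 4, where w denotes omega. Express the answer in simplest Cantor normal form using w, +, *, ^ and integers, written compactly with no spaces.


Compute 10 * 4.
Ordinal * is associative and left-distributive over +, but NOT commutative; for finite n>1, n*w = w but w*n stays w*n.
Both finite; ordinal * agrees with natural *: 10 * 4 = 40.
Result = 40

40


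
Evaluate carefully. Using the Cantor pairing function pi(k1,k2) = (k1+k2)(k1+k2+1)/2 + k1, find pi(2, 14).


k1 + k2 = 16
(k1+k2)(k1+k2+1)/2 = 16 * 17 / 2 = 136
pi = 136 + 2 = 138

138


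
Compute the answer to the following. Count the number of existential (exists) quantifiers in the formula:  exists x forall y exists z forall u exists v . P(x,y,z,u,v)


Quantifier prefix: exists x forall y exists z forall u exists v
Mark each quantifier type:
  E U E U E
Universal count = 2, Existential count = 3
Asked for existential (exists) quantifiers: 3

3


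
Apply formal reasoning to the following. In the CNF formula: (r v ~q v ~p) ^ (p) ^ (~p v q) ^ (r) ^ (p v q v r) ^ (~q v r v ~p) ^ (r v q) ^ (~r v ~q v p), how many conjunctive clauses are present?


A CNF formula is a conjunction of clauses.
Clauses are separated by ^.
Counting the conjuncts: 8 clauses.

8


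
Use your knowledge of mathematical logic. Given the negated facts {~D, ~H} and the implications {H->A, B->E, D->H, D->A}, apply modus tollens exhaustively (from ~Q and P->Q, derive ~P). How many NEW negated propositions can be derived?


Initial negated facts: {~D, ~H}
Apply modus tollens to closure:
  (no implication fires)
Final negated: {~D, ~H}
New negations: {(none)}
Count = 0

0


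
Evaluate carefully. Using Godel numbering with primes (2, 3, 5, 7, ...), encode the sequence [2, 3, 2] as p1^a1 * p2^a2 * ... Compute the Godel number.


Encode each element as an exponent of the corresponding prime:
  2^2 = 4
  3^3 = 27
  5^2 = 25
Product = 4 * 27 * 25 = 2700

2700


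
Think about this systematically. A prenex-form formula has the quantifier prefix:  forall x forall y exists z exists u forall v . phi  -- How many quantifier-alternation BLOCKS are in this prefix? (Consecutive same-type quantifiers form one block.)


Quantifier-type sequence: A A E E A  (A=forall, E=exists)
Group into maximal same-type runs:
  Ax2 | Ex2 | Ax1
Number of blocks = 3

3


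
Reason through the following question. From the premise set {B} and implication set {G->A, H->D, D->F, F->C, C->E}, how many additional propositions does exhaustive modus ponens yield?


Initial facts: {B}
Apply modus ponens to closure:
  (no implication fires)
Final known: {B}
New propositions: {(none)}
Count = 0

0


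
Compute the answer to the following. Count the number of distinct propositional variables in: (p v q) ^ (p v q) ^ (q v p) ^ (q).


Identify each variable that appears in the formula.
Variables found: p, q
Count = 2

2


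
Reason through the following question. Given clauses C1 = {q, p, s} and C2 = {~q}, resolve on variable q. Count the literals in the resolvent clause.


Remove q from C1 and ~q from C2.
C1 remainder: {p, s}
C2 remainder: {}
Union (resolvent): {p, s}
Resolvent has 2 literal(s).

2


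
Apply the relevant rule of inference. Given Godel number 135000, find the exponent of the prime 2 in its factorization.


Factorize 135000 by dividing by 2 repeatedly.
Division steps: 2 divides 135000 exactly 3 time(s).
Exponent of 2 = 3

3


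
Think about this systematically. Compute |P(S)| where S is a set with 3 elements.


The power set of a set with n elements has 2^n elements.
|P(S)| = 2^3 = 8

8


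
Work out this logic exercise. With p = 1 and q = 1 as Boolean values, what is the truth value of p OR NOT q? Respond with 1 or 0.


p = 1, q = 1
Operation: p OR NOT q
Evaluate: 1 OR NOT 1 = 1

1


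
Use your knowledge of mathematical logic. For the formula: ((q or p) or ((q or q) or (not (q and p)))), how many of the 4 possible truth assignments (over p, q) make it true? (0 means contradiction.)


Check all 4 assignments:
p=0, q=0: 1
p=0, q=1: 1
p=1, q=0: 1
p=1, q=1: 1
Count of True = 4

4


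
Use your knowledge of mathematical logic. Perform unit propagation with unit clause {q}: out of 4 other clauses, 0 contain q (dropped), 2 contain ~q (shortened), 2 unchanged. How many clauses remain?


Satisfied (removed): 0
Shortened (remain): 2
Unchanged (remain): 2
Remaining = 2 + 2 = 4

4


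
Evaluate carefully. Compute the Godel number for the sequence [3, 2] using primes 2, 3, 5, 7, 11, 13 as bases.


Encode each element as an exponent of the corresponding prime:
  2^3 = 8
  3^2 = 9
Product = 8 * 9 = 72

72


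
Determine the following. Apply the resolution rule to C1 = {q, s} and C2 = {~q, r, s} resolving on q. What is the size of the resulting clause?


Remove q from C1 and ~q from C2.
C1 remainder: {s}
C2 remainder: {r, s}
Union (resolvent): {r, s}
Resolvent has 2 literal(s).

2


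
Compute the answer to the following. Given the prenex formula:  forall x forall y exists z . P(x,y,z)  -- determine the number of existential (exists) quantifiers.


Quantifier prefix: forall x forall y exists z
Mark each quantifier type:
  U U E
Universal count = 2, Existential count = 1
Asked for existential (exists) quantifiers: 1

1
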